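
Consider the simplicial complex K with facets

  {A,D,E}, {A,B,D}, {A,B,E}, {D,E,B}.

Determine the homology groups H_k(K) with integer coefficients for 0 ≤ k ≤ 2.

H_0 = Z,  H_1 = 0,  H_2 = Z.

Order the vertices as A < B < D < E. Listing each simplex with vertices in this order, K has dimension 2 with simplices:

  0-simplices (4): A, B, D, E
  1-simplices (6): AB, AD, AE, BD, BE, DE
  2-simplices (4): ABD, ABE, ADE, BDE

Hence C_0 ≅ Z^4, C_1 ≅ Z^6, C_2 ≅ Z^4.

Boundary ∂_1: C_1 → C_0 sends each edge [p,q] (with p < q) to q − p.
The resulting 4×6 matrix has rank 3, and its Smith normal form has invariant factors (1,1,1).

∂_2: C_2 → C_1 maps a triangle to the signed sum of its edges. For instance
  ∂BDE = DE − BE + BD,
  ∂ABE = BE − AE + AB.
This gives a 6×4 integer matrix of rank 3; reducing to Smith normal form yields diagonal entries (1,1,1).

Computing H_k = (kernel of ∂_k) / (image of ∂_{k+1}):

  H_0: rank C_0 − rank ∂_1 = 4 − 3 = 1, and the invariant factors of ∂_1 are all 1, so H_0 = Z.
  H_1: rank ker ∂_1 − rank ∂_2 = (6 − 3) − 3 = 0, and the invariant factors of ∂_2 are all 1, so H_1 = 0.
  H_2: rank ker ∂_2 − rank ∂_3 = (4 − 3) − 0 = 1, and there is no ∂_3, so H_2 = Z.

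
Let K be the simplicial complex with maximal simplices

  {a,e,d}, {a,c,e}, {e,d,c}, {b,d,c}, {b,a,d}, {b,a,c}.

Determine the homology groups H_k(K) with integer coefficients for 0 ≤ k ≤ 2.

Order the vertices as a < b < c < d < e. Listing each simplex with vertices in this order, K has dimension 2 with simplices:

  0-simplices (5): a, b, c, d, e
  1-simplices (9): ab, ac, ad, ae, bc, bd, cd, ce, de
  2-simplices (6): abc, abd, ace, ade, bcd, cde

Hence C_0 ≅ Z^5, C_1 ≅ Z^9, C_2 ≅ Z^6.

∂_1: C_1 → C_0 sends each edge [p,q] (with p < q) to q − p. For instance
  ∂ce = e − c.
As a 5×9 matrix over Z this has rank 4, with invariant factors (1,1,1,1).

∂_2: C_2 → C_1 acts by ∂[p,q,r] = [q,r] − [p,r] + [p,q]. For instance
  ∂abd = bd − ad + ab,
  ∂abc = bc − ac + ab.
The resulting 9×6 matrix has rank 5, and its Smith normal form has invariant factors (1,1,1,1,1).

Reading off H_k = ker ∂_k / im ∂_{k+1}:

  H_0: rank C_0 − rank ∂_1 = 5 − 4 = 1, and the invariant factors of ∂_1 are all 1, so H_0 ≅ Z.
  H_1: rank ker ∂_1 − rank ∂_2 = (9 − 4) − 5 = 0, and the invariant factors of ∂_2 are all 1, so H_1 ≅ 0.
  H_2: rank ker ∂_2 − rank ∂_3 = (6 − 5) − 0 = 1, and there is no ∂_3, so H_2 ≅ Z.

As a check, the Euler characteristic is 5 − 9 + 6 = 2, which agrees with 1 − 0 + 1 = 2.
(K is a triangulation of the 2-sphere S^2.)

H_0 = Z,  H_1 = 0,  H_2 = Z.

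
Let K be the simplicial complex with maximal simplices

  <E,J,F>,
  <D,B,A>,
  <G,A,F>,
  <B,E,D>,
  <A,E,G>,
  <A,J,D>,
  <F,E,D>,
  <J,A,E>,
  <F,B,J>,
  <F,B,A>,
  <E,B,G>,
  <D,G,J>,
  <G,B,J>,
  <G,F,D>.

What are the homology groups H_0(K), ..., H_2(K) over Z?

H_0 ≅ Z,  H_1 ≅ Z^2,  H_2 ≅ Z.

Order the vertices as A < B < D < E < F < G < J. Listing each simplex with vertices in this order, K has dimension 2 with simplices:

  0-simplices (7): A, B, D, E, F, G, J
  1-simplices (21): AB, AD, AE, AF, AG, AJ, BD, BE, BF, BG, BJ, DE, DF, DG, DJ, EF, EG, EJ, FG, FJ, GJ
  2-simplices (14): ABD, ABF, ADJ, AEG, AEJ, AFG, BDE, BEG, BFJ, BGJ, DEF, DFG, DGJ, EFJ

so the chain groups are C_0 ≅ Z^7, C_1 ≅ Z^21, C_2 ≅ Z^14.

Boundary ∂_1: C_1 → C_0 sends each edge [p,q] (with p < q) to q − p. For instance
  ∂GJ = J − G.
This gives a 7×21 integer matrix of rank 6; reducing to Smith normal form yields diagonal entries (1,1,1,1,1,1).

The boundary map ∂_2: C_2 → C_1 maps a triangle to the signed sum of its edges. For instance
  ∂ABF = BF − AF + AB,
  ∂AEG = EG − AG + AE.
The 21×14 boundary matrix has rank 13 and Smith normal form diag(1,1,1,1,1,1,1,1,1,1,1,1,1).

Computing H_k = (kernel of ∂_k) / (image of ∂_{k+1}):

  H_0: rank C_0 − rank ∂_1 = 7 − 6 = 1, and the invariant factors of ∂_1 are all 1, so H_0 ≅ Z.
  H_1: rank ker ∂_1 − rank ∂_2 = (21 − 6) − 13 = 2, and the invariant factors of ∂_2 are all 1, so H_1 ≅ Z^2.
  H_2: rank ker ∂_2 − rank ∂_3 = (14 − 13) − 0 = 1, and there is no ∂_3, so H_2 ≅ Z.

As a check, the Euler characteristic is 7 − 21 + 14 = 0, which agrees with 1 − 2 + 1 = 0.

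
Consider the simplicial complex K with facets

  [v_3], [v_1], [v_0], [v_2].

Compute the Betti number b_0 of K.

b_0 = 4.

Order the vertices as v_0 < v_1 < v_2 < v_3. Listing each simplex with vertices in this order, K has dimension 0 with simplices:

  0-simplices (4): [v_0], [v_1], [v_2], [v_3]

so the chain groups are C_0 ≅ Z^4.

From H_k ≅ ker(∂_k) / im(∂_{k+1}) we obtain:

  H_0: rank C_0 − rank ∂_1 = 4 − 0 = 4, and there is no ∂_1, so H_0 ≅ Z^4.

Hence the Betti numbers are b_0 = 4.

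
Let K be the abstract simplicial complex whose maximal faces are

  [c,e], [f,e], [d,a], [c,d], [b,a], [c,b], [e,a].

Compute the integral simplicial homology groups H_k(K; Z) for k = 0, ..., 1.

H_0 = Z,  H_1 = Z^2.

Fix the vertex order a < b < c < d < e < f and write every simplex with vertices in increasing order. Then dim K = 1 and the simplices of K are:

  0-simplices (6): a, b, c, d, e, f
  1-simplices (7): ab, ad, ae, bc, cd, ce, ef

so the chain groups are C_0 ≅ Z^6, C_1 ≅ Z^7.

Boundary ∂_1: C_1 → C_0 sends each edge [p,q] (with p < q) to q − p.
The resulting 6×7 matrix has rank 5, and its Smith normal form has invariant factors (1,1,1,1,1).

Reading off H_k = ker ∂_k / im ∂_{k+1}:

  H_0: rank C_0 − rank ∂_1 = 6 − 5 = 1, and the invariant factors of ∂_1 are all 1, so H_0 = Z.
  H_1: rank ker ∂_1 − rank ∂_2 = (7 − 5) − 0 = 2, and there is no ∂_2, so H_1 = Z^2.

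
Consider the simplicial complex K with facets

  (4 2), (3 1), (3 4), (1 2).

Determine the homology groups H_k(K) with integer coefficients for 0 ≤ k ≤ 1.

Order the vertices as 1 < 2 < 3 < 4. Listing each simplex with vertices in this order, K has dimension 1 with simplices:

  0-simplices (4): [1], [2], [3], [4]
  1-simplices (4): [1,2], [1,3], [2,4], [3,4]

so the chain groups are C_0 ≅ Z^4, C_1 ≅ Z^4.

∂_1: C_1 → C_0 maps an edge to its endpoints' difference, ∂[p,q] = q − p.
As a 4×4 matrix over Z this has rank 3, with invariant factors (1,1,1).

Computing H_k = (kernel of ∂_k) / (image of ∂_{k+1}):

  H_0: rank C_0 − rank ∂_1 = 4 − 3 = 1, and the invariant factors of ∂_1 are all 1, so H_0 ≅ Z.
  H_1: rank ker ∂_1 − rank ∂_2 = (4 − 3) − 0 = 1, and there is no ∂_2, so H_1 ≅ Z.

H_0 ≅ Z,  H_1 ≅ Z.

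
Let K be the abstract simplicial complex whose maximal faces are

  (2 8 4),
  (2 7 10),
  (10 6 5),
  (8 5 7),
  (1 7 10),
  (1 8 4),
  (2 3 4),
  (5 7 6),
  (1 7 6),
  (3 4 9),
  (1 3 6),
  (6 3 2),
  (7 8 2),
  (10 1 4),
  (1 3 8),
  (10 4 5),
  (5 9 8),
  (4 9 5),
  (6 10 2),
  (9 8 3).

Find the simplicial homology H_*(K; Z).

H_0 ≅ Z,  H_1 ≅ Z ⊕ Z/2,  H_2 = 0.

Order the vertices as 1 < 2 < 3 < 4 < 5 < 6 < 7 < 8 < 9 < 10. Listing each simplex with vertices in this order, K has dimension 2 with simplices:

  0-simplices (10): [1], [2], [3], [4], [5], [6], [7], [8], [9], [10]
  1-simplices (30): (30 of them)
  2-simplices (20): (20 of them)

Hence C_0 ≅ Z^10, C_1 ≅ Z^30, C_2 ≅ Z^20.

The boundary map ∂_1: C_1 → C_0 is given by ∂[p,q] = [q] − [p].
The resulting 10×30 matrix has rank 9, and its Smith normal form has invariant factors (1,1,1,1,1,1,1,1,1).

The boundary map ∂_2: C_2 → C_1 sends each 2-simplex [p,q,r] to [q,r] − [p,r] + [p,q]. For instance
  ∂[1,6,7] = [6,7] − [1,7] + [1,6],
  ∂[4,5,10] = [5,10] − [4,10] + [4,5].
The 30×20 boundary matrix has rank 20 and Smith normal form diag(1,1,1,1,1,1,1,1,1,1,1,1,1,1,1,1,1,1,1,2).

Computing H_k = (kernel of ∂_k) / (image of ∂_{k+1}):

  H_0: rank C_0 − rank ∂_1 = 10 − 9 = 1, and the invariant factors of ∂_1 are all 1, so H_0 ≅ Z.
  H_1: rank ker ∂_1 − rank ∂_2 = (30 − 9) − 20 = 1, and ∂_2 has invariant factor 2 > 1, so H_1 ≅ Z ⊕ Z/2.
  H_2: rank ker ∂_2 − rank ∂_3 = (20 − 20) − 0 = 0, and there is no ∂_3, so H_2 ≅ 0.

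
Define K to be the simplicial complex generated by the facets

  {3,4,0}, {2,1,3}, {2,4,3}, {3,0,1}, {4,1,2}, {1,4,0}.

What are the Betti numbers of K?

b_0 = 1, b_1 = 0, b_2 = 1.

We work with the vertex ordering 0 < 1 < 2 < 3 < 4. The simplices of K, each written with vertices in increasing order, are:

  0-simplices (5): [0], [1], [2], [3], [4]
  1-simplices (9): [0,1], [0,3], [0,4], [1,2], [1,3], [1,4], [2,3], [2,4], [3,4]
  2-simplices (6): [0,1,3], [0,1,4], [0,3,4], [1,2,3], [1,2,4], [2,3,4]

Hence C_0 ≅ Z^5, C_1 ≅ Z^9, C_2 ≅ Z^6.

Boundary ∂_1: C_1 → C_0 is given by ∂[p,q] = [q] − [p]. For instance
  ∂[2,3] = [3] − [2].
The 5×9 boundary matrix has rank 4 and Smith normal form diag(1,1,1,1).

∂_2: C_2 → C_1 acts by ∂[p,q,r] = [q,r] − [p,r] + [p,q]. For instance
  ∂[1,2,4] = [2,4] − [1,4] + [1,2],
  ∂[2,3,4] = [3,4] − [2,4] + [2,3].
The 9×6 boundary matrix has rank 5 and Smith normal form diag(1,1,1,1,1).

From H_k ≅ ker(∂_k) / im(∂_{k+1}) we obtain:

  H_0: rank C_0 − rank ∂_1 = 5 − 4 = 1, and the invariant factors of ∂_1 are all 1, so H_0 = Z.
  H_1: rank ker ∂_1 − rank ∂_2 = (9 − 4) − 5 = 0, and the invariant factors of ∂_2 are all 1, so H_1 = 0.
  H_2: rank ker ∂_2 − rank ∂_3 = (6 − 5) − 0 = 1, and there is no ∂_3, so H_2 = Z.

(K is a triangulation of the 2-sphere S^2.)

Hence the Betti numbers are b_0 = 1, b_1 = 0, b_2 = 1.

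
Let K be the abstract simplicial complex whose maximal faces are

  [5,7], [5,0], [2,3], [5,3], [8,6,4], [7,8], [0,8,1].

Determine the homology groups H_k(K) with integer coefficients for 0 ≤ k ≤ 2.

H_0 ≅ Z,  H_1 ≅ Z,  H_2 = 0.

We work with the vertex ordering 0 < 1 < 2 < 3 < 4 < 5 < 6 < 7 < 8. The simplices of K, each written with vertices in increasing order, are:

  0-simplices (9): [0], [1], [2], [3], [4], [5], [6], [7], [8]
  1-simplices (11): [0,1], [0,5], [0,8], [1,8], [2,3], [3,5], [4,6], [4,8], [5,7], [6,8], [7,8]
  2-simplices (2): [0,1,8], [4,6,8]

Hence C_0 ≅ Z^9, C_1 ≅ Z^11, C_2 ≅ Z^2.

The boundary map ∂_1: C_1 → C_0 sends each edge [p,q] (with p < q) to q − p. For instance
  ∂[0,5] = [5] − [0].
This gives a 9×11 integer matrix of rank 8; reducing to Smith normal form yields diagonal entries (1,1,1,1,1,1,1,1).

Boundary ∂_2: C_2 → C_1 acts by ∂[p,q,r] = [q,r] − [p,r] + [p,q]. For instance
  ∂[0,1,8] = [1,8] − [0,8] + [0,1],
  ∂[4,6,8] = [6,8] − [4,8] + [4,6].
As a 11×2 matrix over Z this has rank 2, with invariant factors (1,1).

Reading off H_k = ker ∂_k / im ∂_{k+1}:

  H_0: rank C_0 − rank ∂_1 = 9 − 8 = 1, and the invariant factors of ∂_1 are all 1, so H_0 = Z.
  H_1: rank ker ∂_1 − rank ∂_2 = (11 − 8) − 2 = 1, and the invariant factors of ∂_2 are all 1, so H_1 = Z.
  H_2: rank ker ∂_2 − rank ∂_3 = (2 − 2) − 0 = 0, and there is no ∂_3, so H_2 = 0.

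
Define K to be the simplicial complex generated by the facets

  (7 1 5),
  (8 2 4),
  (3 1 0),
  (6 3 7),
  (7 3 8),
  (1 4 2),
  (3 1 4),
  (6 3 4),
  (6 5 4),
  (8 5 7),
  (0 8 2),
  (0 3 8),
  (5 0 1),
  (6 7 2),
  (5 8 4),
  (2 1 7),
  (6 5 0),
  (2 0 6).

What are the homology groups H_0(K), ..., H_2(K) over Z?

Fix the vertex order 0 < 1 < 2 < 3 < 4 < 5 < 6 < 7 < 8 and write every simplex with vertices in increasing order. Then dim K = 2 and the simplices of K are:

  0-simplices (9): [0], [1], [2], [3], [4], [5], [6], [7], [8]
  1-simplices (27): (27 of them)
  2-simplices (18): [0,1,3], [0,1,5], [0,2,6], [0,2,8], [0,3,8], [0,5,6], [1,2,4], [1,2,7], [1,3,4], [1,5,7], [2,4,8], [2,6,7], [3,4,6], [3,6,7], [3,7,8], [4,5,6], [4,5,8], [5,7,8]

so the chain groups are C_0 ≅ Z^9, C_1 ≅ Z^27, C_2 ≅ Z^18.

The boundary map ∂_1: C_1 → C_0 sends each edge [p,q] (with p < q) to q − p.
The 9×27 boundary matrix has rank 8 and Smith normal form diag(1,1,1,1,1,1,1,1).

∂_2: C_2 → C_1 acts by ∂[p,q,r] = [q,r] − [p,r] + [p,q]. For instance
  ∂[3,6,7] = [6,7] − [3,7] + [3,6],
  ∂[0,2,6] = [2,6] − [0,6] + [0,2].
As a 27×18 matrix over Z this has rank 17, with invariant factors (1,1,1,1,1,1,1,1,1,1,1,1,1,1,1,1,1).

Now H_k = ker ∂_k / im ∂_{k+1}, so:

  H_0: rank C_0 − rank ∂_1 = 9 − 8 = 1, and the invariant factors of ∂_1 are all 1, so H_0 ≅ Z.
  H_1: rank ker ∂_1 − rank ∂_2 = (27 − 8) − 17 = 2, and the invariant factors of ∂_2 are all 1, so H_1 ≅ Z^2.
  H_2: rank ker ∂_2 − rank ∂_3 = (18 − 17) − 0 = 1, and there is no ∂_3, so H_2 ≅ Z.

H_0 ≅ Z,  H_1 ≅ Z^2,  H_2 ≅ Z.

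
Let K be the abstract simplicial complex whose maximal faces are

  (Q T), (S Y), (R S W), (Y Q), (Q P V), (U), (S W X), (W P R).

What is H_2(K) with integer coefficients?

H_2 ≅ 0.

Order the vertices as P < Q < R < S < T < U < V < W < X < Y. Listing each simplex with vertices in this order, K has dimension 2 with simplices:

  0-simplices (10): P, Q, R, S, T, U, V, W, X, Y
  1-simplices (13): PQ, PR, PV, PW, QT, QV, QY, RS, RW, SW, SX, SY, WX
  2-simplices (4): PQV, PRW, RSW, SWX

giving chain groups C_0 ≅ Z^10, C_1 ≅ Z^13, C_2 ≅ Z^4.

The boundary map ∂_1: C_1 → C_0 sends each edge [p,q] (with p < q) to q − p. For instance
  ∂RS = S − R.
The resulting 10×13 matrix has rank 8, and its Smith normal form has invariant factors (1,1,1,1,1,1,1,1).

Boundary ∂_2: C_2 → C_1 acts by ∂[p,q,r] = [q,r] − [p,r] + [p,q]. For instance
  ∂SWX = WX − SX + SW,
  ∂RSW = SW − RW + RS.
As a 13×4 matrix over Z this has rank 4, with invariant factors (1,1,1,1).

From H_k ≅ ker(∂_k) / im(∂_{k+1}) we obtain:

  H_2: rank ker ∂_2 − rank ∂_3 = (4 − 4) − 0 = 0, and there is no ∂_3, so H_2 = 0.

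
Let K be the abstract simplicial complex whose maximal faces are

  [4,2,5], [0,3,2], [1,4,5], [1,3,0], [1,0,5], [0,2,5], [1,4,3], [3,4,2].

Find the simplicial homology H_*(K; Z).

We work with the vertex ordering 0 < 1 < 2 < 3 < 4 < 5. The simplices of K, each written with vertices in increasing order, are:

  0-simplices (6): [0], [1], [2], [3], [4], [5]
  1-simplices (12): [0,1], [0,2], [0,3], [0,5], [1,3], [1,4], [1,5], [2,3], [2,4], [2,5], [3,4], [4,5]
  2-simplices (8): [0,1,3], [0,1,5], [0,2,3], [0,2,5], [1,3,4], [1,4,5], [2,3,4], [2,4,5]

so the chain groups are C_0 ≅ Z^6, C_1 ≅ Z^12, C_2 ≅ Z^8.

∂_1: C_1 → C_0 is given by ∂[p,q] = [q] − [p]. For instance
  ∂[2,3] = [3] − [2].
As a 6×12 matrix over Z this has rank 5, with invariant factors (1,1,1,1,1).

∂_2: C_2 → C_1 acts by ∂[p,q,r] = [q,r] − [p,r] + [p,q]. For instance
  ∂[0,1,3] = [1,3] − [0,3] + [0,1],
  ∂[1,3,4] = [3,4] − [1,4] + [1,3].
This gives a 12×8 integer matrix of rank 7; reducing to Smith normal form yields diagonal entries (1,1,1,1,1,1,1).

Reading off H_k = ker ∂_k / im ∂_{k+1}:

  H_0: rank C_0 − rank ∂_1 = 6 − 5 = 1, and the invariant factors of ∂_1 are all 1, so H_0 = Z.
  H_1: rank ker ∂_1 − rank ∂_2 = (12 − 5) − 7 = 0, and the invariant factors of ∂_2 are all 1, so H_1 = 0.
  H_2: rank ker ∂_2 − rank ∂_3 = (8 − 7) − 0 = 1, and there is no ∂_3, so H_2 = Z.

H_0 = Z,  H_1 = 0,  H_2 = Z.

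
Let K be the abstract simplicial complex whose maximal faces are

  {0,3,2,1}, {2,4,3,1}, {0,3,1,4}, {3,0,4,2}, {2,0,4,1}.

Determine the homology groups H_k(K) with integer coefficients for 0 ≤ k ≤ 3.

H_0 ≅ Z,  H_1 = 0,  H_2 = 0,  H_3 ≅ Z.

Order the vertices as 0 < 1 < 2 < 3 < 4. Listing each simplex with vertices in this order, K has dimension 3 with simplices:

  0-simplices (5): [0], [1], [2], [3], [4]
  1-simplices (10): [0,1], [0,2], [0,3], [0,4], [1,2], [1,3], [1,4], [2,3], [2,4], [3,4]
  2-simplices (10): [0,1,2], [0,1,3], [0,1,4], [0,2,3], [0,2,4], [0,3,4], [1,2,3], [1,2,4], [1,3,4], [2,3,4]
  3-simplices (5): [0,1,2,3], [0,1,2,4], [0,1,3,4], [0,2,3,4], [1,2,3,4]

so the chain groups are C_0 ≅ Z^5, C_1 ≅ Z^10, C_2 ≅ Z^10, C_3 ≅ Z^5.

The boundary map ∂_1: C_1 → C_0 maps an edge to its endpoints' difference, ∂[p,q] = q − p. For instance
  ∂[2,4] = [4] − [2].
The 5×10 boundary matrix has rank 4 and Smith normal form diag(1,1,1,1).

∂_2: C_2 → C_1 acts by ∂[p,q,r] = [q,r] − [p,r] + [p,q]. For instance
  ∂[0,1,2] = [1,2] − [0,2] + [0,1],
  ∂[0,3,4] = [3,4] − [0,4] + [0,3].
As a 10×10 matrix over Z this has rank 6, with invariant factors (1,1,1,1,1,1).

Boundary ∂_3: C_3 → C_2 sends each 3-simplex σ to the alternating sum Σ_i (−1)^i (σ with its i-th vertex removed). For instance
  ∂[0,1,2,3] = [1,2,3] − [0,2,3] + [0,1,3] − [0,1,2],
  ∂[1,2,3,4] = [2,3,4] − [1,3,4] + [1,2,4] − [1,2,3].
The resulting 10×5 matrix has rank 4, and its Smith normal form has invariant factors (1,1,1,1).

From H_k ≅ ker(∂_k) / im(∂_{k+1}) we obtain:

  H_0: rank C_0 − rank ∂_1 = 5 − 4 = 1, and the invariant factors of ∂_1 are all 1, so H_0 ≅ Z.
  H_1: rank ker ∂_1 − rank ∂_2 = (10 − 4) − 6 = 0, and the invariant factors of ∂_2 are all 1, so H_1 ≅ 0.
  H_2: rank ker ∂_2 − rank ∂_3 = (10 − 6) − 4 = 0, and the invariant factors of ∂_3 are all 1, so H_2 ≅ 0.
  H_3: rank ker ∂_3 − rank ∂_4 = (5 − 4) − 0 = 1, and there is no ∂_4, so H_3 ≅ Z.

(K is a triangulation of the 3-sphere S^3.)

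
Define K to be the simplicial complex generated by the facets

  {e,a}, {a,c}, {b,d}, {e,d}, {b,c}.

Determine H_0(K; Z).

K has 5 vertices, 5 edges.
rank ∂_0 = 0, rank ∂_1 = 4 ⇒ b_0 = 5 − 0 − 4 = 1; all invariant factors of ∂_1 are 1 so no torsion. So H_0 = Z.

H_0 = Z.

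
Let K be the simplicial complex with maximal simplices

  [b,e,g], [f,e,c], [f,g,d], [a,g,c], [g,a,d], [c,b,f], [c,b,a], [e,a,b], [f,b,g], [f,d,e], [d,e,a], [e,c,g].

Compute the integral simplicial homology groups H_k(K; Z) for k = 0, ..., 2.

H_0 = Z,  H_1 = Z/2Z,  H_2 = 0.

Take the total order a < b < c < d < e < f < g on the vertex set. Then K (dimension 2) consists of the simplices:

  0-simplices (7): a, b, c, d, e, f, g
  1-simplices (18): ab, ac, ad, ae, ag, bc, be, bf, bg, ce, cf, cg, de, df, dg, ef, eg, fg
  2-simplices (12): abc, abe, acg, ade, adg, bcf, beg, bfg, cef, ceg, def, dfg

so the chain groups are C_0 ≅ Z^7, C_1 ≅ Z^18, C_2 ≅ Z^12.

Boundary ∂_1: C_1 → C_0 maps an edge to its endpoints' difference, ∂[p,q] = q − p.
This gives a 7×18 integer matrix of rank 6; reducing to Smith normal form yields diagonal entries (1,1,1,1,1,1).

The boundary map ∂_2: C_2 → C_1 sends each 2-simplex [p,q,r] to [q,r] − [p,r] + [p,q]. For instance
  ∂acg = cg − ag + ac,
  ∂beg = eg − bg + be.
The resulting 18×12 matrix has rank 12, and its Smith normal form has invariant factors (1,1,1,1,1,1,1,1,1,1,1,2).

Reading off H_k = ker ∂_k / im ∂_{k+1}:

  H_0: rank C_0 − rank ∂_1 = 7 − 6 = 1, and the invariant factors of ∂_1 are all 1, so H_0 = Z.
  H_1: rank ker ∂_1 − rank ∂_2 = (18 − 6) − 12 = 0, and ∂_2 has invariant factor 2 > 1, so H_1 = Z/2Z.
  H_2: rank ker ∂_2 − rank ∂_3 = (12 − 12) − 0 = 0, and there is no ∂_3, so H_2 = 0.

As a check, the Euler characteristic is 7 − 18 + 12 = 1, which agrees with 1 − 0 + 0 = 1.
(K is a triangulation of the real projective plane RP^2.)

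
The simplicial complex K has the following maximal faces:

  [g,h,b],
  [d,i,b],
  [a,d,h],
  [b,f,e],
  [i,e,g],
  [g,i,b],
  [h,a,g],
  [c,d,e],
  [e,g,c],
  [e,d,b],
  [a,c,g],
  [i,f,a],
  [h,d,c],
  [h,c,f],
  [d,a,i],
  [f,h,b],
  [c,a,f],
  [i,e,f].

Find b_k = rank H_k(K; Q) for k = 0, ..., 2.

We work with the vertex ordering a < b < c < d < e < f < g < h < i. The simplices of K, each written with vertices in increasing order, are:

  0-simplices (9): a, b, c, d, e, f, g, h, i
  1-simplices (27): ac, ad, af, ag, ah, ai, bd, be, bf, bg, bh, bi, cd, ce, cf, cg, ch, de, dh, di, ef, eg, ei, fh, fi, gh, gi
  2-simplices (18): acf, acg, adh, adi, afi, agh, bde, bdi, bef, bfh, bgh, bgi, cde, cdh, ceg, cfh, efi, egi

giving chain groups C_0 ≅ Z^9, C_1 ≅ Z^27, C_2 ≅ Z^18.

The boundary map ∂_1: C_1 → C_0 maps an edge to its endpoints' difference, ∂[p,q] = q − p. For instance
  ∂ah = h − a.
The resulting 9×27 matrix has rank 8, and its Smith normal form has invariant factors (1,1,1,1,1,1,1,1).

∂_2: C_2 → C_1 sends each 2-simplex [p,q,r] to [q,r] − [p,r] + [p,q]. For instance
  ∂acf = cf − af + ac,
  ∂cde = de − ce + cd.
The 27×18 boundary matrix has rank 18 and Smith normal form diag(1,1,1,1,1,1,1,1,1,1,1,1,1,1,1,1,1,2).

Now H_k = ker ∂_k / im ∂_{k+1}, so:

  H_0: rank C_0 − rank ∂_1 = 9 − 8 = 1, and the invariant factors of ∂_1 are all 1, so H_0 = Z.
  H_1: rank ker ∂_1 − rank ∂_2 = (27 − 8) − 18 = 1, and ∂_2 has invariant factor 2 > 1, so H_1 = Z ⊕ Z/2.
  H_2: rank ker ∂_2 − rank ∂_3 = (18 − 18) − 0 = 0, and there is no ∂_3, so H_2 = 0.

(K is a triangulation of the Klein bottle.)

Hence the Betti numbers are b_0 = 1, b_1 = 1, b_2 = 0.

b_0 = 1, b_1 = 1, b_2 = 0.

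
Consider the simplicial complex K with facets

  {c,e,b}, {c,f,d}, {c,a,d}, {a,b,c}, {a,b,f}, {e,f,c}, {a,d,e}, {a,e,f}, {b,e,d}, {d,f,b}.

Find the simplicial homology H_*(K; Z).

Fix the vertex order a < b < c < d < e < f and write every simplex with vertices in increasing order. Then dim K = 2 and the simplices of K are:

  0-simplices (6): a, b, c, d, e, f
  1-simplices (15): ab, ac, ad, ae, af, bc, bd, be, bf, cd, ce, cf, de, df, ef
  2-simplices (10): abc, abf, acd, ade, aef, bce, bde, bdf, cdf, cef

so the chain groups are C_0 ≅ Z^6, C_1 ≅ Z^15, C_2 ≅ Z^10.

∂_1: C_1 → C_0 sends each edge [p,q] (with p < q) to q − p.
The 6×15 boundary matrix has rank 5 and Smith normal form diag(1,1,1,1,1).

The boundary map ∂_2: C_2 → C_1 maps a triangle to the signed sum of its edges. For instance
  ∂cdf = df − cf + cd,
  ∂abf = bf − af + ab.
The resulting 15×10 matrix has rank 10, and its Smith normal form has invariant factors (1,1,1,1,1,1,1,1,1,2).

Computing H_k = (kernel of ∂_k) / (image of ∂_{k+1}):

  H_0: rank C_0 − rank ∂_1 = 6 − 5 = 1, and the invariant factors of ∂_1 are all 1, so H_0 = Z.
  H_1: rank ker ∂_1 − rank ∂_2 = (15 − 5) − 10 = 0, and ∂_2 has invariant factor 2 > 1, so H_1 = Z/2.
  H_2: rank ker ∂_2 − rank ∂_3 = (10 − 10) − 0 = 0, and there is no ∂_3, so H_2 = 0.

As a check, the Euler characteristic is 6 − 15 + 10 = 1, which agrees with 1 − 0 + 0 = 1.

H_0 = Z,  H_1 = Z/2,  H_2 = 0.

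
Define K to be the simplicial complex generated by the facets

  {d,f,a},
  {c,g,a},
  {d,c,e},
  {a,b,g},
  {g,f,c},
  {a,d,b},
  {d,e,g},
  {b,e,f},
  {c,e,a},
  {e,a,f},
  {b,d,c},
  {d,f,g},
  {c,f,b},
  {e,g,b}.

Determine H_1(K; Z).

H_1 = Z^2.

Order the vertices as a < b < c < d < e < f < g. Listing each simplex with vertices in this order, K has dimension 2 with simplices:

  0-simplices (7): a, b, c, d, e, f, g
  1-simplices (21): ab, ac, ad, ae, af, ag, bc, bd, be, bf, bg, cd, ce, cf, cg, de, df, dg, ef, eg, fg
  2-simplices (14): abd, abg, ace, acg, adf, aef, bcd, bcf, bef, beg, cde, cfg, deg, dfg

so the chain groups are C_0 ≅ Z^7, C_1 ≅ Z^21, C_2 ≅ Z^14.

∂_1: C_1 → C_0 maps an edge to its endpoints' difference, ∂[p,q] = q − p.
The resulting 7×21 matrix has rank 6, and its Smith normal form has invariant factors (1,1,1,1,1,1).

∂_2: C_2 → C_1 acts by ∂[p,q,r] = [q,r] − [p,r] + [p,q]. For instance
  ∂abg = bg − ag + ab,
  ∂dfg = fg − dg + df.
As a 21×14 matrix over Z this has rank 13, with invariant factors (1,1,1,1,1,1,1,1,1,1,1,1,1).

Computing H_k = (kernel of ∂_k) / (image of ∂_{k+1}):

  H_1: rank ker ∂_1 − rank ∂_2 = (21 − 6) − 13 = 2, and the invariant factors of ∂_2 are all 1, so H_1 ≅ Z^2.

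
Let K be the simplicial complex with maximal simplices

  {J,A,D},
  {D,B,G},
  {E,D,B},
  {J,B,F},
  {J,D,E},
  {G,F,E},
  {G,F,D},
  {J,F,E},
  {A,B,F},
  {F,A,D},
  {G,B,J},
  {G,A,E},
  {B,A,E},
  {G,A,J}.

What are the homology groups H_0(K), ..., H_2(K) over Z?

Order the vertices as A < B < D < E < F < G < J. Listing each simplex with vertices in this order, K has dimension 2 with simplices:

  0-simplices (7): A, B, D, E, F, G, J
  1-simplices (21): AB, AD, AE, AF, AG, AJ, BD, BE, BF, BG, BJ, DE, DF, DG, DJ, EF, EG, EJ, FG, FJ, GJ
  2-simplices (14): ABE, ABF, ADF, ADJ, AEG, AGJ, BDE, BDG, BFJ, BGJ, DEJ, DFG, EFG, EFJ

Hence C_0 ≅ Z^7, C_1 ≅ Z^21, C_2 ≅ Z^14.

The boundary map ∂_1: C_1 → C_0 sends each edge [p,q] (with p < q) to q − p. For instance
  ∂AE = E − A.
As a 7×21 matrix over Z this has rank 6, with invariant factors (1,1,1,1,1,1).

∂_2: C_2 → C_1 maps a triangle to the signed sum of its edges. For instance
  ∂ABE = BE − AE + AB,
  ∂EFJ = FJ − EJ + EF.
The resulting 21×14 matrix has rank 13, and its Smith normal form has invariant factors (1,1,1,1,1,1,1,1,1,1,1,1,1).

From H_k ≅ ker(∂_k) / im(∂_{k+1}) we obtain:

  H_0: rank C_0 − rank ∂_1 = 7 − 6 = 1, and the invariant factors of ∂_1 are all 1, so H_0 = Z.
  H_1: rank ker ∂_1 − rank ∂_2 = (21 − 6) − 13 = 2, and the invariant factors of ∂_2 are all 1, so H_1 = Z^2.
  H_2: rank ker ∂_2 − rank ∂_3 = (14 − 13) − 0 = 1, and there is no ∂_3, so H_2 = Z.

As a check, the Euler characteristic is 7 − 21 + 14 = 0, which agrees with 1 − 2 + 1 = 0.

H_0 ≅ Z,  H_1 ≅ Z^2,  H_2 ≅ Z.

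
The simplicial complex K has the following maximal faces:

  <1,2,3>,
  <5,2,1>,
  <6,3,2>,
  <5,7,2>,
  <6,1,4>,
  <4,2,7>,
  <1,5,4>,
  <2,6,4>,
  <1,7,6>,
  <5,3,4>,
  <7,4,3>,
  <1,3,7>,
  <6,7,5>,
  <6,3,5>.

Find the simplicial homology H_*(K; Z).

Fix the vertex order 1 < 2 < 3 < 4 < 5 < 6 < 7 and write every simplex with vertices in increasing order. Then dim K = 2 and the simplices of K are:

  0-simplices (7): [1], [2], [3], [4], [5], [6], [7]
  1-simplices (21): [1,2], [1,3], [1,4], [1,5], [1,6], [1,7], [2,3], [2,4], [2,5], [2,6], [2,7], [3,4], [3,5], [3,6], [3,7], [4,5], [4,6], [4,7], [5,6], [5,7], [6,7]
  2-simplices (14): [1,2,3], [1,2,5], [1,3,7], [1,4,5], [1,4,6], [1,6,7], [2,3,6], [2,4,6], [2,4,7], [2,5,7], [3,4,5], [3,4,7], [3,5,6], [5,6,7]

Hence C_0 ≅ Z^7, C_1 ≅ Z^21, C_2 ≅ Z^14.

∂_1: C_1 → C_0 is given by ∂[p,q] = [q] − [p]. For instance
  ∂[1,6] = [6] − [1].
As a 7×21 matrix over Z this has rank 6, with invariant factors (1,1,1,1,1,1).

Boundary ∂_2: C_2 → C_1 acts by ∂[p,q,r] = [q,r] − [p,r] + [p,q]. For instance
  ∂[1,4,5] = [4,5] − [1,5] + [1,4],
  ∂[3,4,7] = [4,7] − [3,7] + [3,4].
As a 21×14 matrix over Z this has rank 13, with invariant factors (1,1,1,1,1,1,1,1,1,1,1,1,1).

From H_k ≅ ker(∂_k) / im(∂_{k+1}) we obtain:

  H_0: rank C_0 − rank ∂_1 = 7 − 6 = 1, and the invariant factors of ∂_1 are all 1, so H_0 = Z.
  H_1: rank ker ∂_1 − rank ∂_2 = (21 − 6) − 13 = 2, and the invariant factors of ∂_2 are all 1, so H_1 = Z^2.
  H_2: rank ker ∂_2 − rank ∂_3 = (14 − 13) − 0 = 1, and there is no ∂_3, so H_2 = Z.

H_0 ≅ Z,  H_1 ≅ Z^2,  H_2 ≅ Z.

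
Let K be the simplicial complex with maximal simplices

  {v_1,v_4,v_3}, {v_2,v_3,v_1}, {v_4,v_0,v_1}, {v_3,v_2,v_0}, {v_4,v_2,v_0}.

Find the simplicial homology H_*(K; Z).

We work with the vertex ordering v_0 < v_1 < v_2 < v_3 < v_4. The simplices of K, each written with vertices in increasing order, are:

  0-simplices (5): [v_0], [v_1], [v_2], [v_3], [v_4]
  1-simplices (10): [v_0,v_1], [v_0,v_2], [v_0,v_3], [v_0,v_4], [v_1,v_2], [v_1,v_3], [v_1,v_4], [v_2,v_3], [v_2,v_4], [v_3,v_4]
  2-simplices (5): [v_0,v_1,v_4], [v_0,v_2,v_3], [v_0,v_2,v_4], [v_1,v_2,v_3], [v_1,v_3,v_4]

giving chain groups C_0 ≅ Z^5, C_1 ≅ Z^10, C_2 ≅ Z^5.

Boundary ∂_1: C_1 → C_0 maps an edge to its endpoints' difference, ∂[p,q] = q − p. For instance
  ∂[v_0,v_4] = [v_4] − [v_0].
The resulting 5×10 matrix has rank 4, and its Smith normal form has invariant factors (1,1,1,1).

Boundary ∂_2: C_2 → C_1 acts by ∂[p,q,r] = [q,r] − [p,r] + [p,q]. For instance
  ∂[v_0,v_2,v_4] = [v_2,v_4] − [v_0,v_4] + [v_0,v_2],
  ∂[v_1,v_2,v_3] = [v_2,v_3] − [v_1,v_3] + [v_1,v_2].
The resulting 10×5 matrix has rank 5, and its Smith normal form has invariant factors (1,1,1,1,1).

Computing H_k = (kernel of ∂_k) / (image of ∂_{k+1}):

  H_0: rank C_0 − rank ∂_1 = 5 − 4 = 1, and the invariant factors of ∂_1 are all 1, so H_0 = Z.
  H_1: rank ker ∂_1 − rank ∂_2 = (10 − 4) − 5 = 1, and the invariant factors of ∂_2 are all 1, so H_1 = Z.
  H_2: rank ker ∂_2 − rank ∂_3 = (5 − 5) − 0 = 0, and there is no ∂_3, so H_2 = 0.

As a check, the Euler characteristic is 5 − 10 + 5 = 0, which agrees with 1 − 1 + 0 = 0.

H_0 = Z,  H_1 = Z,  H_2 = 0.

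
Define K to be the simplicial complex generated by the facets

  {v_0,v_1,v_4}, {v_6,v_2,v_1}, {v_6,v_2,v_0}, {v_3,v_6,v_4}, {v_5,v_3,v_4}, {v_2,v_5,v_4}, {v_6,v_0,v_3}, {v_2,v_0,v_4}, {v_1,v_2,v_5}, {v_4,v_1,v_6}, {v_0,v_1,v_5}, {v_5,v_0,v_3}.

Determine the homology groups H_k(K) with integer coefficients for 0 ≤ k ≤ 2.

Order the vertices as v_0 < v_1 < v_2 < v_3 < v_4 < v_5 < v_6. Listing each simplex with vertices in this order, K has dimension 2 with simplices:

  0-simplices (7): [v_0], [v_1], [v_2], [v_3], [v_4], [v_5], [v_6]
  1-simplices (18): (18 of them)
  2-simplices (12): (12 of them)

Hence C_0 ≅ Z^7, C_1 ≅ Z^18, C_2 ≅ Z^12.

∂_1: C_1 → C_0 maps an edge to its endpoints' difference, ∂[p,q] = q − p.
This gives a 7×18 integer matrix of rank 6; reducing to Smith normal form yields diagonal entries (1,1,1,1,1,1).

Boundary ∂_2: C_2 → C_1 sends each 2-simplex [p,q,r] to [q,r] − [p,r] + [p,q]. For instance
  ∂[v_3,v_4,v_5] = [v_4,v_5] − [v_3,v_5] + [v_3,v_4],
  ∂[v_1,v_4,v_6] = [v_4,v_6] − [v_1,v_6] + [v_1,v_4].
The 18×12 boundary matrix has rank 12 and Smith normal form diag(1,1,1,1,1,1,1,1,1,1,1,2).

Computing H_k = (kernel of ∂_k) / (image of ∂_{k+1}):

  H_0: rank C_0 − rank ∂_1 = 7 − 6 = 1, and the invariant factors of ∂_1 are all 1, so H_0 = Z.
  H_1: rank ker ∂_1 − rank ∂_2 = (18 − 6) − 12 = 0, and ∂_2 has invariant factor 2 > 1, so H_1 = Z_2.
  H_2: rank ker ∂_2 − rank ∂_3 = (12 − 12) − 0 = 0, and there is no ∂_3, so H_2 = 0.

(K is a triangulation of the real projective plane RP^2.)

H_0 = Z,  H_1 = Z_2,  H_2 = 0.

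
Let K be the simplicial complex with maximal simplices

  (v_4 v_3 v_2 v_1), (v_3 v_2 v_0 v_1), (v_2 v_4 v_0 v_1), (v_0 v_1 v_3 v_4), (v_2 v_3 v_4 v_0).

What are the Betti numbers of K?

Take the total order v_0 < v_1 < v_2 < v_3 < v_4 on the vertex set. Then K (dimension 3) consists of the simplices:

  0-simplices (5): [v_0], [v_1], [v_2], [v_3], [v_4]
  1-simplices (10): [v_0,v_1], [v_0,v_2], [v_0,v_3], [v_0,v_4], [v_1,v_2], [v_1,v_3], [v_1,v_4], [v_2,v_3], [v_2,v_4], [v_3,v_4]
  2-simplices (10): [v_0,v_1,v_2], [v_0,v_1,v_3], [v_0,v_1,v_4], [v_0,v_2,v_3], [v_0,v_2,v_4], [v_0,v_3,v_4], [v_1,v_2,v_3], [v_1,v_2,v_4], [v_1,v_3,v_4], [v_2,v_3,v_4]
  3-simplices (5): [v_0,v_1,v_2,v_3], [v_0,v_1,v_2,v_4], [v_0,v_1,v_3,v_4], [v_0,v_2,v_3,v_4], [v_1,v_2,v_3,v_4]

Hence C_0 ≅ Z^5, C_1 ≅ Z^10, C_2 ≅ Z^10, C_3 ≅ Z^5.

The boundary map ∂_1: C_1 → C_0 maps an edge to its endpoints' difference, ∂[p,q] = q − p. For instance
  ∂[v_0,v_4] = [v_4] − [v_0].
The resulting 5×10 matrix has rank 4, and its Smith normal form has invariant factors (1,1,1,1).

∂_2: C_2 → C_1 sends each 2-simplex [p,q,r] to [q,r] − [p,r] + [p,q]. For instance
  ∂[v_0,v_1,v_4] = [v_1,v_4] − [v_0,v_4] + [v_0,v_1],
  ∂[v_1,v_3,v_4] = [v_3,v_4] − [v_1,v_4] + [v_1,v_3].
This gives a 10×10 integer matrix of rank 6; reducing to Smith normal form yields diagonal entries (1,1,1,1,1,1).

The boundary map ∂_3: C_3 → C_2 sends each 3-simplex σ to the alternating sum Σ_i (−1)^i (σ with its i-th vertex removed). For instance
  ∂[v_0,v_1,v_2,v_4] = [v_1,v_2,v_4] − [v_0,v_2,v_4] + [v_0,v_1,v_4] − [v_0,v_1,v_2],
  ∂[v_1,v_2,v_3,v_4] = [v_2,v_3,v_4] − [v_1,v_3,v_4] + [v_1,v_2,v_4] − [v_1,v_2,v_3].
The 10×5 boundary matrix has rank 4 and Smith normal form diag(1,1,1,1).

Reading off H_k = ker ∂_k / im ∂_{k+1}:

  H_0: rank C_0 − rank ∂_1 = 5 − 4 = 1, and the invariant factors of ∂_1 are all 1, so H_0 = Z.
  H_1: rank ker ∂_1 − rank ∂_2 = (10 − 4) − 6 = 0, and the invariant factors of ∂_2 are all 1, so H_1 = 0.
  H_2: rank ker ∂_2 − rank ∂_3 = (10 − 6) − 4 = 0, and the invariant factors of ∂_3 are all 1, so H_2 = 0.
  H_3: rank ker ∂_3 − rank ∂_4 = (5 − 4) − 0 = 1, and there is no ∂_4, so H_3 = Z.

(K is a triangulation of the 3-sphere S^3.)

Hence the Betti numbers are b_0 = 1, b_1 = 0, b_2 = 0, b_3 = 1.

b_0 = 1, b_1 = 0, b_2 = 0, b_3 = 1.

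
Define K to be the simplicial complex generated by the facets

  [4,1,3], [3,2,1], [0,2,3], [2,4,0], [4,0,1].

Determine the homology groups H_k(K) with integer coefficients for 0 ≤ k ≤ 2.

H_0 = Z,  H_1 = Z,  H_2 = 0.

Fix the vertex order 0 < 1 < 2 < 3 < 4 and write every simplex with vertices in increasing order. Then dim K = 2 and the simplices of K are:

  0-simplices (5): [0], [1], [2], [3], [4]
  1-simplices (10): [0,1], [0,2], [0,3], [0,4], [1,2], [1,3], [1,4], [2,3], [2,4], [3,4]
  2-simplices (5): [0,1,4], [0,2,3], [0,2,4], [1,2,3], [1,3,4]

giving chain groups C_0 ≅ Z^5, C_1 ≅ Z^10, C_2 ≅ Z^5.

∂_1: C_1 → C_0 sends each edge [p,q] (with p < q) to q − p. For instance
  ∂[3,4] = [4] − [3].
The resulting 5×10 matrix has rank 4, and its Smith normal form has invariant factors (1,1,1,1).

∂_2: C_2 → C_1 maps a triangle to the signed sum of its edges. For instance
  ∂[0,1,4] = [1,4] − [0,4] + [0,1],
  ∂[0,2,3] = [2,3] − [0,3] + [0,2].
This gives a 10×5 integer matrix of rank 5; reducing to Smith normal form yields diagonal entries (1,1,1,1,1).

Computing H_k = (kernel of ∂_k) / (image of ∂_{k+1}):

  H_0: rank C_0 − rank ∂_1 = 5 − 4 = 1, and the invariant factors of ∂_1 are all 1, so H_0 = Z.
  H_1: rank ker ∂_1 − rank ∂_2 = (10 − 4) − 5 = 1, and the invariant factors of ∂_2 are all 1, so H_1 = Z.
  H_2: rank ker ∂_2 − rank ∂_3 = (5 − 5) − 0 = 0, and there is no ∂_3, so H_2 = 0.

(K is a triangulation of the Möbius band.)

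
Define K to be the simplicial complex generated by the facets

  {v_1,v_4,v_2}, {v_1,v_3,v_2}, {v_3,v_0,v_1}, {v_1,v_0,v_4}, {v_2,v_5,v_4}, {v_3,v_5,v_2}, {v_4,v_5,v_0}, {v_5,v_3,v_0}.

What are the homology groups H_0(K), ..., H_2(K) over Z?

K has 6 vertices, 12 edges, 8 triangles.
rank ∂_0 = 0, rank ∂_1 = 5 ⇒ b_0 = 6 − 0 − 5 = 1; all invariant factors of ∂_1 are 1 so no torsion. So H_0 = Z.
rank ∂_1 = 5, rank ∂_2 = 7 ⇒ b_1 = 12 − 5 − 7 = 0; all invariant factors of ∂_2 are 1 so no torsion. So H_1 = 0.
rank ∂_2 = 7, rank ∂_3 = 0 ⇒ b_2 = 8 − 7 − 0 = 1. So H_2 = Z.

H_0 ≅ Z,  H_1 = 0,  H_2 ≅ Z.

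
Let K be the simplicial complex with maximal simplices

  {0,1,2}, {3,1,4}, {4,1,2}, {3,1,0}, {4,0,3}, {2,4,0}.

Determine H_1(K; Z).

H_1 ≅ 0.

Order the vertices as 0 < 1 < 2 < 3 < 4. Listing each simplex with vertices in this order, K has dimension 2 with simplices:

  0-simplices (5): [0], [1], [2], [3], [4]
  1-simplices (9): [0,1], [0,2], [0,3], [0,4], [1,2], [1,3], [1,4], [2,4], [3,4]
  2-simplices (6): [0,1,2], [0,1,3], [0,2,4], [0,3,4], [1,2,4], [1,3,4]

so the chain groups are C_0 ≅ Z^5, C_1 ≅ Z^9, C_2 ≅ Z^6.

∂_1: C_1 → C_0 sends each edge [p,q] (with p < q) to q − p.
The resulting 5×9 matrix has rank 4, and its Smith normal form has invariant factors (1,1,1,1).

Boundary ∂_2: C_2 → C_1 maps a triangle to the signed sum of its edges. For instance
  ∂[0,1,3] = [1,3] − [0,3] + [0,1],
  ∂[0,3,4] = [3,4] − [0,4] + [0,3].
This gives a 9×6 integer matrix of rank 5; reducing to Smith normal form yields diagonal entries (1,1,1,1,1).

Now H_k = ker ∂_k / im ∂_{k+1}, so:

  H_1: rank ker ∂_1 − rank ∂_2 = (9 − 4) − 5 = 0, and the invariant factors of ∂_2 are all 1, so H_1 ≅ 0.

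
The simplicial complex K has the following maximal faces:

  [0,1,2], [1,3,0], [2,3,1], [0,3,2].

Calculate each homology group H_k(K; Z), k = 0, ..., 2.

Fix the vertex order 0 < 1 < 2 < 3 and write every simplex with vertices in increasing order. Then dim K = 2 and the simplices of K are:

  0-simplices (4): [0], [1], [2], [3]
  1-simplices (6): [0,1], [0,2], [0,3], [1,2], [1,3], [2,3]
  2-simplices (4): [0,1,2], [0,1,3], [0,2,3], [1,2,3]

Hence C_0 ≅ Z^4, C_1 ≅ Z^6, C_2 ≅ Z^4.

Boundary ∂_1: C_1 → C_0 sends each edge [p,q] (with p < q) to q − p. For instance
  ∂[0,2] = [2] − [0].
This gives a 4×6 integer matrix of rank 3; reducing to Smith normal form yields diagonal entries (1,1,1).

∂_2: C_2 → C_1 maps a triangle to the signed sum of its edges. For instance
  ∂[0,2,3] = [2,3] − [0,3] + [0,2],
  ∂[0,1,3] = [1,3] − [0,3] + [0,1].
The 6×4 boundary matrix has rank 3 and Smith normal form diag(1,1,1).

Computing H_k = (kernel of ∂_k) / (image of ∂_{k+1}):

  H_0: rank C_0 − rank ∂_1 = 4 − 3 = 1, and the invariant factors of ∂_1 are all 1, so H_0 ≅ Z.
  H_1: rank ker ∂_1 − rank ∂_2 = (6 − 3) − 3 = 0, and the invariant factors of ∂_2 are all 1, so H_1 ≅ 0.
  H_2: rank ker ∂_2 − rank ∂_3 = (4 − 3) − 0 = 1, and there is no ∂_3, so H_2 ≅ Z.

(K is a triangulation of the 2-sphere S^2.)

H_0 = Z,  H_1 = 0,  H_2 = Z.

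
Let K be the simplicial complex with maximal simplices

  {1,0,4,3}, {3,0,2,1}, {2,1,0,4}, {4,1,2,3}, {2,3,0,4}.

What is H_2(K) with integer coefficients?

We work with the vertex ordering 0 < 1 < 2 < 3 < 4. The simplices of K, each written with vertices in increasing order, are:

  0-simplices (5): [0], [1], [2], [3], [4]
  1-simplices (10): [0,1], [0,2], [0,3], [0,4], [1,2], [1,3], [1,4], [2,3], [2,4], [3,4]
  2-simplices (10): [0,1,2], [0,1,3], [0,1,4], [0,2,3], [0,2,4], [0,3,4], [1,2,3], [1,2,4], [1,3,4], [2,3,4]
  3-simplices (5): [0,1,2,3], [0,1,2,4], [0,1,3,4], [0,2,3,4], [1,2,3,4]

Hence C_0 ≅ Z^5, C_1 ≅ Z^10, C_2 ≅ Z^10, C_3 ≅ Z^5.

∂_1: C_1 → C_0 is given by ∂[p,q] = [q] − [p]. For instance
  ∂[2,4] = [4] − [2].
As a 5×10 matrix over Z this has rank 4, with invariant factors (1,1,1,1).

Boundary ∂_2: C_2 → C_1 sends each 2-simplex [p,q,r] to [q,r] − [p,r] + [p,q]. For instance
  ∂[0,2,3] = [2,3] − [0,3] + [0,2],
  ∂[1,2,3] = [2,3] − [1,3] + [1,2].
The 10×10 boundary matrix has rank 6 and Smith normal form diag(1,1,1,1,1,1).

∂_3: C_3 → C_2 sends each 3-simplex σ to the alternating sum Σ_i (−1)^i (σ with its i-th vertex removed). For instance
  ∂[0,1,2,3] = [1,2,3] − [0,2,3] + [0,1,3] − [0,1,2],
  ∂[0,2,3,4] = [2,3,4] − [0,3,4] + [0,2,4] − [0,2,3].
As a 10×5 matrix over Z this has rank 4, with invariant factors (1,1,1,1).

Now H_k = ker ∂_k / im ∂_{k+1}, so:

  H_2: rank ker ∂_2 − rank ∂_3 = (10 − 6) − 4 = 0, and the invariant factors of ∂_3 are all 1, so H_2 ≅ 0.

(K is a triangulation of the 3-sphere S^3.)

H_2 = 0.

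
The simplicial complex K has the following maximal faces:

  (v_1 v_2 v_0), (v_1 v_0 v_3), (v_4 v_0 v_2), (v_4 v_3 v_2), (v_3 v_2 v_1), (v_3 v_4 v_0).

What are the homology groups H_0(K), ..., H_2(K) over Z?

We work with the vertex ordering v_0 < v_1 < v_2 < v_3 < v_4. The simplices of K, each written with vertices in increasing order, are:

  0-simplices (5): [v_0], [v_1], [v_2], [v_3], [v_4]
  1-simplices (9): [v_0,v_1], [v_0,v_2], [v_0,v_3], [v_0,v_4], [v_1,v_2], [v_1,v_3], [v_2,v_3], [v_2,v_4], [v_3,v_4]
  2-simplices (6): [v_0,v_1,v_2], [v_0,v_1,v_3], [v_0,v_2,v_4], [v_0,v_3,v_4], [v_1,v_2,v_3], [v_2,v_3,v_4]

Hence C_0 ≅ Z^5, C_1 ≅ Z^9, C_2 ≅ Z^6.

∂_1: C_1 → C_0 sends each edge [p,q] (with p < q) to q − p. For instance
  ∂[v_1,v_3] = [v_3] − [v_1].
The resulting 5×9 matrix has rank 4, and its Smith normal form has invariant factors (1,1,1,1).

Boundary ∂_2: C_2 → C_1 acts by ∂[p,q,r] = [q,r] − [p,r] + [p,q]. For instance
  ∂[v_1,v_2,v_3] = [v_2,v_3] − [v_1,v_3] + [v_1,v_2],
  ∂[v_0,v_1,v_2] = [v_1,v_2] − [v_0,v_2] + [v_0,v_1].
This gives a 9×6 integer matrix of rank 5; reducing to Smith normal form yields diagonal entries (1,1,1,1,1).

Now H_k = ker ∂_k / im ∂_{k+1}, so:

  H_0: rank C_0 − rank ∂_1 = 5 − 4 = 1, and the invariant factors of ∂_1 are all 1, so H_0 ≅ Z.
  H_1: rank ker ∂_1 − rank ∂_2 = (9 − 4) − 5 = 0, and the invariant factors of ∂_2 are all 1, so H_1 ≅ 0.
  H_2: rank ker ∂_2 − rank ∂_3 = (6 − 5) − 0 = 1, and there is no ∂_3, so H_2 ≅ Z.

As a check, the Euler characteristic is 5 − 9 + 6 = 2, which agrees with 1 − 0 + 1 = 2.

H_0 ≅ Z,  H_1 = 0,  H_2 ≅ Z.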